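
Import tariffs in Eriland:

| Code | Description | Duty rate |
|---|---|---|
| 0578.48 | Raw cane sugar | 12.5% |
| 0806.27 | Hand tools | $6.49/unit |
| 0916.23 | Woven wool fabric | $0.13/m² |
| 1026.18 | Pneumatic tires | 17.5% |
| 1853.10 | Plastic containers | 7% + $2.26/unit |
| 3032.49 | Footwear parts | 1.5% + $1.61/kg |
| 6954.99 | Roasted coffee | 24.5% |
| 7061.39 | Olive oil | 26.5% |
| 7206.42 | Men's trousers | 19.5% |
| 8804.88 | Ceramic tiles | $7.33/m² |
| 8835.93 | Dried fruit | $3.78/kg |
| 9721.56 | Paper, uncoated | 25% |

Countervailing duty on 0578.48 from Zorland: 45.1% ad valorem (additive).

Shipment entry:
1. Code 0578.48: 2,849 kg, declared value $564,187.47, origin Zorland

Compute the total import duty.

$324,971.98

Line 1 (0578.48, Zorland, 2,849 kg, $564,187.47):
Base rate for 0578.48 is 12.5%.
Additional duty on 0578.48 from Zorland: +45.1%. Applied ad valorem rate: 12.5% + 45.1% = 57.6%.
Duty = $564,187.47 × 57.6% = $324,971.98.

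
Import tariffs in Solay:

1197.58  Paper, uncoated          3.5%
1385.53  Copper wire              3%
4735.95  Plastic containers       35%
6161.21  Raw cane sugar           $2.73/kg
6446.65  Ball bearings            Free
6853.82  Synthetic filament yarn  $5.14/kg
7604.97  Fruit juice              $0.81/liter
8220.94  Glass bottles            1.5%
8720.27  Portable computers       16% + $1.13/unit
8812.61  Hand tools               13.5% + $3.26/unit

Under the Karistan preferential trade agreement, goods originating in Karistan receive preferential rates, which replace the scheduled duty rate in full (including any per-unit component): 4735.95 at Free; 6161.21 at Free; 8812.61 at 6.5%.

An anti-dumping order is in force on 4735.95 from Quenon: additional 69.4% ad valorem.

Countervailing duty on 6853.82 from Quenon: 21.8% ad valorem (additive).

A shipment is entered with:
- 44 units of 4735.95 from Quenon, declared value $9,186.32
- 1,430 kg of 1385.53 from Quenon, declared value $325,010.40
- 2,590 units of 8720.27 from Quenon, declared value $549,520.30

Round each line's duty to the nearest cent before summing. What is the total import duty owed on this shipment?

Line 1 (4735.95, Quenon, 44 units, $9,186.32):
Base rate for 4735.95 is 35%.
4735.95 has an FTA preferential rate, but origin Quenon is not Karistan; base rate stands.
Additional duty on 4735.95 from Quenon: +69.4%. Applied ad valorem rate: 35% + 69.4% = 104.4%.
Duty = $9,186.32 × 104.4% = $9,590.52.
Line 2 (1385.53, Quenon, 1,430 kg, $325,010.40):
Base rate for 1385.53 is 3%.
Duty = $325,010.40 × 3% = $9,750.31.
Line 3 (8720.27, Quenon, 2,590 units, $549,520.30):
Base rate for 8720.27 is 16% + $1.13/unit.
Duty = $549,520.30 × 16% + 2,590 × $1.13 = $90,849.95.
Total = $9,590.52 + $9,750.31 + $90,849.95 = $110,190.78.

$110,190.78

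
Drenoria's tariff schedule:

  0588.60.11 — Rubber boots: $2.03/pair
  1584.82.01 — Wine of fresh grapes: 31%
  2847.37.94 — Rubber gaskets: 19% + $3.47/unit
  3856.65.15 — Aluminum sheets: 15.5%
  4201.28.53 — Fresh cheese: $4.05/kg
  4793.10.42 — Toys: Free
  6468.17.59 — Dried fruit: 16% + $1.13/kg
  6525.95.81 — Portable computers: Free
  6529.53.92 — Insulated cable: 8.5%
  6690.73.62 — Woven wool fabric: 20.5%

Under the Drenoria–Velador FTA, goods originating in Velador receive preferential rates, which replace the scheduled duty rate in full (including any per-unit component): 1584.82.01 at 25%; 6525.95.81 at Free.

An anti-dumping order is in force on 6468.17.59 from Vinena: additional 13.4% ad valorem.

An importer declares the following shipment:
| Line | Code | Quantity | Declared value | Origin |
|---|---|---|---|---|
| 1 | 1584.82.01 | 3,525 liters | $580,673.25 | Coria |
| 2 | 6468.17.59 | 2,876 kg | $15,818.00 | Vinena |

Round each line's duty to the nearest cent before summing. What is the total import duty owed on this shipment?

$187,909.08

Line 1 (1584.82.01, Coria, 3,525 liters, $580,673.25):
Base rate for 1584.82.01 is 31%.
1584.82.01 has an FTA preferential rate, but origin Coria is not Velador; base rate stands.
Duty = $580,673.25 × 31% = $180,008.71.
Line 2 (6468.17.59, Vinena, 2,876 kg, $15,818.00):
Base rate for 6468.17.59 is 16% + $1.13/kg.
Additional duty on 6468.17.59 from Vinena: +13.4%. Applied ad valorem rate: 16% + 13.4% = 29.4%.
Duty = $15,818.00 × 29.4% + 2,876 × $1.13 = $7,900.37.
Total = $180,008.71 + $7,900.37 = $187,909.08.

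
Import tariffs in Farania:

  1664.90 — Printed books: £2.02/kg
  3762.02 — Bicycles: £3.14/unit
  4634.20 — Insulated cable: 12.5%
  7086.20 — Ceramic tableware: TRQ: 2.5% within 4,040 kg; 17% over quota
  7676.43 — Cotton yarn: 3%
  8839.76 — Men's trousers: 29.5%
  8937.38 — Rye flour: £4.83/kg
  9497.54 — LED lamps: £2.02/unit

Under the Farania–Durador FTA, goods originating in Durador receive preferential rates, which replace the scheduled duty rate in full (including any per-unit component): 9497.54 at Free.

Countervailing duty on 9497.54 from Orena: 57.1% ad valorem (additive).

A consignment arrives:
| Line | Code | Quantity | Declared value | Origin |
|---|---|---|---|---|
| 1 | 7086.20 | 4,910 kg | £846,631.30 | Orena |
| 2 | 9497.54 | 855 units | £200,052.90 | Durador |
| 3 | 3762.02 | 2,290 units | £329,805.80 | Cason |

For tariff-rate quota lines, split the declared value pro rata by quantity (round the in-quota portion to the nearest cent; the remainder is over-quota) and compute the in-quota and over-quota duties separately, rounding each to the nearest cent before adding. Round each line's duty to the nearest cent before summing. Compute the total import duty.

£50,108.43

Line 1 (7086.20, Orena, 4,910 kg, £846,631.30):
Code 7086.20 is under a tariff-rate quota (threshold 4,040 kg). In-quota: 4,040 kg at 2.5%; over-quota: 870 kg at 17%.
Pro-rata value split: in-quota = £846,631.30 × 4,040/4,910 = £696,617.20; over-quota = £846,631.30 − £696,617.20 = £150,014.10.
In-quota duty = £696,617.20 × 2.5% = £17,415.43. Over-quota duty = £150,014.10 × 17% = £25,502.40.
Line duty = £17,415.43 + £25,502.40 = £42,917.83.
Line 2 (9497.54, Durador, 855 units, £200,052.90):
Base rate for 9497.54 is £2.02/unit.
Origin Durador qualifies under the Farania–Durador agreement and 9497.54 is covered: preferential rate Free applies instead.
The additional-duty order on 9497.54 targets Orena, not Durador; it does not apply.
Duty = £200,052.90 × 0% = £0.00.
Line 3 (3762.02, Cason, 2,290 units, £329,805.80):
Base rate for 3762.02 is £3.14/unit.
Duty = 2,290 × £3.14 = £7,190.60.
Total = £42,917.83 + £0.00 + £7,190.60 = £50,108.43.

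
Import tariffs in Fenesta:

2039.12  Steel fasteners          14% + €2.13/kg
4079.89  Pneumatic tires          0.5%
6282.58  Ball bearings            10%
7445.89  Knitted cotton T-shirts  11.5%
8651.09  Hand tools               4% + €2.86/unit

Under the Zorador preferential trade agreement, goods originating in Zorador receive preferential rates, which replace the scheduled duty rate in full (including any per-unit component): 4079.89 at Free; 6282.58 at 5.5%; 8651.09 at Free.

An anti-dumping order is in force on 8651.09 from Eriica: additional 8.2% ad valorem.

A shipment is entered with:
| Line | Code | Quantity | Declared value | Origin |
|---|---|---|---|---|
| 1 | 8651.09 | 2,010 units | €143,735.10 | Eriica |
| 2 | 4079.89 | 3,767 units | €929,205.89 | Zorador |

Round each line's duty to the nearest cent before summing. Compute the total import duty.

€23,284.28

Line 1 (8651.09, Eriica, 2,010 units, €143,735.10):
Base rate for 8651.09 is 4% + €2.86/unit.
8651.09 has an FTA preferential rate, but origin Eriica is not Zorador; base rate stands.
Additional duty on 8651.09 from Eriica: +8.2%. Applied ad valorem rate: 4% + 8.2% = 12.2%.
Duty = €143,735.10 × 12.2% + 2,010 × €2.86 = €23,284.28.
Line 2 (4079.89, Zorador, 3,767 units, €929,205.89):
Base rate for 4079.89 is 0.5%.
Origin Zorador qualifies under the Fenesta–Zorador agreement and 4079.89 is covered: preferential rate Free applies instead.
Duty = €929,205.89 × 0% = €0.00.
Total = €23,284.28 + €0.00 = €23,284.28.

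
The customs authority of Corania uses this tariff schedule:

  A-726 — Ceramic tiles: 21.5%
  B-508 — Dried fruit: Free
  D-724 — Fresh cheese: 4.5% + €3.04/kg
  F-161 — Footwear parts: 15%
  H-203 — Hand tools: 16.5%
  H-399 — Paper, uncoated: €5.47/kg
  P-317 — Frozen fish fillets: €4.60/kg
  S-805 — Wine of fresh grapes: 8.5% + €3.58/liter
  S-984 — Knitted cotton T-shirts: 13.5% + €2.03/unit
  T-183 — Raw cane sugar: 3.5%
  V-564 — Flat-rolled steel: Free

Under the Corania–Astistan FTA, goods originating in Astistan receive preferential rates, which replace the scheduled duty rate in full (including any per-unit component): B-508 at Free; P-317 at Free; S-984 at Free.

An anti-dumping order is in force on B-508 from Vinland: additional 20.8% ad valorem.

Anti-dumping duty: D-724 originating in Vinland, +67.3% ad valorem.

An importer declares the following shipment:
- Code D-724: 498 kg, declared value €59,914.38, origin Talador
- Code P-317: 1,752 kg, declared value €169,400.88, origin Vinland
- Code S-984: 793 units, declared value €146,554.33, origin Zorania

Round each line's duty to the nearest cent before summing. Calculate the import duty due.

Line 1 (D-724, Talador, 498 kg, €59,914.38):
Base rate for D-724 is 4.5% + €3.04/kg.
The additional-duty order on D-724 targets Vinland, not Talador; it does not apply.
Duty = €59,914.38 × 4.5% + 498 × €3.04 = €4,210.07.
Line 2 (P-317, Vinland, 1,752 kg, €169,400.88):
Base rate for P-317 is €4.60/kg.
P-317 has an FTA preferential rate, but origin Vinland is not Astistan; base rate stands.
Duty = 1,752 × €4.60 = €8,059.20.
Line 3 (S-984, Zorania, 793 units, €146,554.33):
Base rate for S-984 is 13.5% + €2.03/unit.
S-984 has an FTA preferential rate, but origin Zorania is not Astistan; base rate stands.
Duty = €146,554.33 × 13.5% + 793 × €2.03 = €21,394.62.
Total = €4,210.07 + €8,059.20 + €21,394.62 = €33,663.89.

€33,663.89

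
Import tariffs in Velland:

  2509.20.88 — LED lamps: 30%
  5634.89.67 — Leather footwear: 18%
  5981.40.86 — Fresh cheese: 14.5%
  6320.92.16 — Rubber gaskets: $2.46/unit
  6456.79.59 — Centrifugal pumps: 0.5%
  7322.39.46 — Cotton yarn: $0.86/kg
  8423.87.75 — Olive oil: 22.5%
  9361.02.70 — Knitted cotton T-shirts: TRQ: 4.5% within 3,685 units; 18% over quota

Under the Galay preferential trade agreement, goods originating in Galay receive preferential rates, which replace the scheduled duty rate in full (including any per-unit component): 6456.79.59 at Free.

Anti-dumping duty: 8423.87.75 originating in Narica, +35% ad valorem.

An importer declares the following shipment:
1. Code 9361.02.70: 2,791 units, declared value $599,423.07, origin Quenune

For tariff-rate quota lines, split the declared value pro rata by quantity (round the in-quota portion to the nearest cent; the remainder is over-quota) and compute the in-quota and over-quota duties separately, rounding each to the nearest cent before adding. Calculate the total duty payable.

Line 1 (9361.02.70, Quenune, 2,791 units, $599,423.07):
Code 9361.02.70 is under a tariff-rate quota (threshold 3,685 units). Quantity 2,791 units is within the quota, so the in-quota rate 4.5% applies to the full value.
Duty = $599,423.07 × 4.5% = $26,974.04.

$26,974.04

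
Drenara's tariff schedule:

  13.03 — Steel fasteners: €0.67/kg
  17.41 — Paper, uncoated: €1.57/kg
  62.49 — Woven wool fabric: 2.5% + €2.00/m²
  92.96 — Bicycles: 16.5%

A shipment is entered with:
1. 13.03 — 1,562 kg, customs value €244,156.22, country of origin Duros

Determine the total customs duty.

Line 1 (13.03, Duros, 1,562 kg, €244,156.22):
Base rate for 13.03 is €0.67/kg.
Duty = 1,562 × €0.67 = €1,046.54.

€1,046.54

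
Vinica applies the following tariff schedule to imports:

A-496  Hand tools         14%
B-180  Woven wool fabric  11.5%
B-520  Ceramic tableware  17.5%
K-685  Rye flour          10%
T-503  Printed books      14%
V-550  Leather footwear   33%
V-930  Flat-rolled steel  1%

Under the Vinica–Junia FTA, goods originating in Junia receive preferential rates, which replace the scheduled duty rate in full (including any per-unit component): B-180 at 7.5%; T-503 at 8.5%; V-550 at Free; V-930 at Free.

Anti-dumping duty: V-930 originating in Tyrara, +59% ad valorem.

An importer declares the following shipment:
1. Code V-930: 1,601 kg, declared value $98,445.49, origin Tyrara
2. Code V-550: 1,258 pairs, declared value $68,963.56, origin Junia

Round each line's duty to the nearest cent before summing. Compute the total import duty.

Line 1 (V-930, Tyrara, 1,601 kg, $98,445.49):
Base rate for V-930 is 1%.
V-930 has an FTA preferential rate, but origin Tyrara is not Junia; base rate stands.
Additional duty on V-930 from Tyrara: +59%. Applied ad valorem rate: 1% + 59% = 60%.
Duty = $98,445.49 × 60% = $59,067.29.
Line 2 (V-550, Junia, 1,258 pairs, $68,963.56):
Base rate for V-550 is 33%.
Origin Junia qualifies under the Vinica–Junia agreement and V-550 is covered: preferential rate Free applies instead.
Duty = $68,963.56 × 0% = $0.00.
Total = $59,067.29 + $0.00 = $59,067.29.

$59,067.29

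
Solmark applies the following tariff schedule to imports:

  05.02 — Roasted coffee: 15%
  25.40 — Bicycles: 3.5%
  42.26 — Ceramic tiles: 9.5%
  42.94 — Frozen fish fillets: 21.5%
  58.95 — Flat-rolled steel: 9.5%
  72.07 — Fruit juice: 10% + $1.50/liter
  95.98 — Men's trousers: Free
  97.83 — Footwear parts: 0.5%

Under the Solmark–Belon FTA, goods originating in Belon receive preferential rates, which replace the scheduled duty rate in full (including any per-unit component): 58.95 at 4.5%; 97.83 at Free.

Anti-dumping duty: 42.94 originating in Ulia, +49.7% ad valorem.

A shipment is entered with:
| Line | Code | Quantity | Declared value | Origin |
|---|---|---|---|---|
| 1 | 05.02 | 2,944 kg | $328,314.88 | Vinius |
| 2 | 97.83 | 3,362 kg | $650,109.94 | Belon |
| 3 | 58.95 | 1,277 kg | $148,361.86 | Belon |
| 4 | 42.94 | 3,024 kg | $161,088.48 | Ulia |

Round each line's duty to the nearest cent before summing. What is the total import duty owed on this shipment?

$170,618.51

Line 1 (05.02, Vinius, 2,944 kg, $328,314.88):
Base rate for 05.02 is 15%.
Duty = $328,314.88 × 15% = $49,247.23.
Line 2 (97.83, Belon, 3,362 kg, $650,109.94):
Base rate for 97.83 is 0.5%.
Origin Belon qualifies under the Solmark–Belon agreement and 97.83 is covered: preferential rate Free applies instead.
Duty = $650,109.94 × 0% = $0.00.
Line 3 (58.95, Belon, 1,277 kg, $148,361.86):
Base rate for 58.95 is 9.5%.
Origin Belon qualifies under the Solmark–Belon agreement and 58.95 is covered: preferential rate 4.5% applies instead.
Duty = $148,361.86 × 4.5% = $6,676.28.
Line 4 (42.94, Ulia, 3,024 kg, $161,088.48):
Base rate for 42.94 is 21.5%.
Additional duty on 42.94 from Ulia: +49.7%. Applied ad valorem rate: 21.5% + 49.7% = 71.2%.
Duty = $161,088.48 × 71.2% = $114,695.00.
Total = $49,247.23 + $0.00 + $6,676.28 + $114,695.00 = $170,618.51.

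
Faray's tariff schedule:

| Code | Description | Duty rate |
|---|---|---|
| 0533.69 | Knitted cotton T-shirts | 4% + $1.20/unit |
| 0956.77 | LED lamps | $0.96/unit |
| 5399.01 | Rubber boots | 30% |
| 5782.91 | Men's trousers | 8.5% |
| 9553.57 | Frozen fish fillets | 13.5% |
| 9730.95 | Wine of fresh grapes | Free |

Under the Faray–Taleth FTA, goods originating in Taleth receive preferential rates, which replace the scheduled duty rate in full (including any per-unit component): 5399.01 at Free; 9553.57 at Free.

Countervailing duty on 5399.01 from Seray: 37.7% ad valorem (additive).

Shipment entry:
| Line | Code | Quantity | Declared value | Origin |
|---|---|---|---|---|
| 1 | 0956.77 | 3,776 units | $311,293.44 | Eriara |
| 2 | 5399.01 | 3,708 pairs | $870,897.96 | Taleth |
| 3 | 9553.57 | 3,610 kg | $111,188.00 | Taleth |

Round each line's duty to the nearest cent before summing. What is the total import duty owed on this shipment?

Line 1 (0956.77, Eriara, 3,776 units, $311,293.44):
Base rate for 0956.77 is $0.96/unit.
Duty = 3,776 × $0.96 = $3,624.96.
Line 2 (5399.01, Taleth, 3,708 pairs, $870,897.96):
Base rate for 5399.01 is 30%.
Origin Taleth qualifies under the Faray–Taleth agreement and 5399.01 is covered: preferential rate Free applies instead.
The additional-duty order on 5399.01 targets Seray, not Taleth; it does not apply.
Duty = $870,897.96 × 0% = $0.00.
Line 3 (9553.57, Taleth, 3,610 kg, $111,188.00):
Base rate for 9553.57 is 13.5%.
Origin Taleth qualifies under the Faray–Taleth agreement and 9553.57 is covered: preferential rate Free applies instead.
Duty = $111,188.00 × 0% = $0.00.
Total = $3,624.96 + $0.00 + $0.00 = $3,624.96.

$3,624.96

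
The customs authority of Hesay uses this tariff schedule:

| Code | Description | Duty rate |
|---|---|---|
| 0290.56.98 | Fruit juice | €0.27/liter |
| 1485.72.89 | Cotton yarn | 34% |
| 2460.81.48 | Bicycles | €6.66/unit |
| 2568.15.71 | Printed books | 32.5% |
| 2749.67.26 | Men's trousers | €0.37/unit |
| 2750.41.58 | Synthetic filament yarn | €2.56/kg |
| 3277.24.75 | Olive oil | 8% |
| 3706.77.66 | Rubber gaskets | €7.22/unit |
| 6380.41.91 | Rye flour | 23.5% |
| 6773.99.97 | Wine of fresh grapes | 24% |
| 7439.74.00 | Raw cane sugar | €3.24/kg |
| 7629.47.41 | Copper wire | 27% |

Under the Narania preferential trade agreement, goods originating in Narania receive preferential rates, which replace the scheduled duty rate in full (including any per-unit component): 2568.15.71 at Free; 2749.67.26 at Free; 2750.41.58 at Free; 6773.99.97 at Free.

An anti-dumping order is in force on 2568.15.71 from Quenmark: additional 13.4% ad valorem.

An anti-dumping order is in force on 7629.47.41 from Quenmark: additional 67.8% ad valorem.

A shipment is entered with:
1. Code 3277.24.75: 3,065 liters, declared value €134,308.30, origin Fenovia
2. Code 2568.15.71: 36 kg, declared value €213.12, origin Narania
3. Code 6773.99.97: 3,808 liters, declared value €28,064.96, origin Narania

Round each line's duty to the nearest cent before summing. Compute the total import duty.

€10,744.66

Line 1 (3277.24.75, Fenovia, 3,065 liters, €134,308.30):
Base rate for 3277.24.75 is 8%.
Duty = €134,308.30 × 8% = €10,744.66.
Line 2 (2568.15.71, Narania, 36 kg, €213.12):
Base rate for 2568.15.71 is 32.5%.
Origin Narania qualifies under the Hesay–Narania agreement and 2568.15.71 is covered: preferential rate Free applies instead.
The additional-duty order on 2568.15.71 targets Quenmark, not Narania; it does not apply.
Duty = €213.12 × 0% = €0.00.
Line 3 (6773.99.97, Narania, 3,808 liters, €28,064.96):
Base rate for 6773.99.97 is 24%.
Origin Narania qualifies under the Hesay–Narania agreement and 6773.99.97 is covered: preferential rate Free applies instead.
Duty = €28,064.96 × 0% = €0.00.
Total = €10,744.66 + €0.00 + €0.00 = €10,744.66.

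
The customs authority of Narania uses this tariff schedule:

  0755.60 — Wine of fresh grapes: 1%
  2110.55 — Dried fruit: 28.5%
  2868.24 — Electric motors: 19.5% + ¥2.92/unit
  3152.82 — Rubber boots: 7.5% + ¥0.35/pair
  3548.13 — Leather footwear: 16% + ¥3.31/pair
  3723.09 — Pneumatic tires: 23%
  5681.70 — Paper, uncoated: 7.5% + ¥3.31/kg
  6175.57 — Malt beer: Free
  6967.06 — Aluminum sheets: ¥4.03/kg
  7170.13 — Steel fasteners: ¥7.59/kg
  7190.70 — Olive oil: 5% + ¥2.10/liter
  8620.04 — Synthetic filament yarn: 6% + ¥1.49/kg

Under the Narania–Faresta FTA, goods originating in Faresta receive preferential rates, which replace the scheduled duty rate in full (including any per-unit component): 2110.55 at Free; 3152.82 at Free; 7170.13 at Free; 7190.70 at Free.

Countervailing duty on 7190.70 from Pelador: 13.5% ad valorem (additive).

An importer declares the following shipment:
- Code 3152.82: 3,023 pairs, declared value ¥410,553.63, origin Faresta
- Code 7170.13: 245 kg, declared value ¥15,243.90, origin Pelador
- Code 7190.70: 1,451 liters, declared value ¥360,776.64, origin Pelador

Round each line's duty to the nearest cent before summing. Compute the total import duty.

Line 1 (3152.82, Faresta, 3,023 pairs, ¥410,553.63):
Base rate for 3152.82 is 7.5% + ¥0.35/pair.
Origin Faresta qualifies under the Narania–Faresta agreement and 3152.82 is covered: preferential rate Free applies instead.
Duty = ¥410,553.63 × 0% = ¥0.00.
Line 2 (7170.13, Pelador, 245 kg, ¥15,243.90):
Base rate for 7170.13 is ¥7.59/kg.
7170.13 has an FTA preferential rate, but origin Pelador is not Faresta; base rate stands.
Duty = 245 × ¥7.59 = ¥1,859.55.
Line 3 (7190.70, Pelador, 1,451 liters, ¥360,776.64):
Base rate for 7190.70 is 5% + ¥2.10/liter.
7190.70 has an FTA preferential rate, but origin Pelador is not Faresta; base rate stands.
Additional duty on 7190.70 from Pelador: +13.5%. Applied ad valorem rate: 5% + 13.5% = 18.5%.
Duty = ¥360,776.64 × 18.5% + 1,451 × ¥2.10 = ¥69,790.78.
Total = ¥0.00 + ¥1,859.55 + ¥69,790.78 = ¥71,650.33.

¥71,650.33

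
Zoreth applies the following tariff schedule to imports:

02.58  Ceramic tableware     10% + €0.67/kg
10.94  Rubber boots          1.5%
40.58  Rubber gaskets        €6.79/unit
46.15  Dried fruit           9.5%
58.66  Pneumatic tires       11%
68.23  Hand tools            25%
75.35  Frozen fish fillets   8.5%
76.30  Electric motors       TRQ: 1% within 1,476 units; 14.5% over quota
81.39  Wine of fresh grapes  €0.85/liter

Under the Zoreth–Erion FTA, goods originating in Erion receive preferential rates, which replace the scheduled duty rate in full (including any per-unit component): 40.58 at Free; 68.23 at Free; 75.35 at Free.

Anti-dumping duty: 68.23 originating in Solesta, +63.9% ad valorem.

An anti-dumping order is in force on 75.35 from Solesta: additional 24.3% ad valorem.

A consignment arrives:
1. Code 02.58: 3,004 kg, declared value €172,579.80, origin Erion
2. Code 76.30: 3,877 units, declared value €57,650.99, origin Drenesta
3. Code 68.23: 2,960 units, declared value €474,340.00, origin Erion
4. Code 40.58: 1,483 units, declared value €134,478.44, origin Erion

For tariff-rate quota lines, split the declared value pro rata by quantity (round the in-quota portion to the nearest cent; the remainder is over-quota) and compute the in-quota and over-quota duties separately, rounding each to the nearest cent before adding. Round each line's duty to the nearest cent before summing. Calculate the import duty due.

€24,667.06

Line 1 (02.58, Erion, 3,004 kg, €172,579.80):
Base rate for 02.58 is 10% + €0.67/kg.
Origin Erion is the FTA partner but 02.58 is not on the preference list; base rate stands.
Duty = €172,579.80 × 10% + 3,004 × €0.67 = €19,270.66.
Line 2 (76.30, Drenesta, 3,877 units, €57,650.99):
Code 76.30 is under a tariff-rate quota (threshold 1,476 units). In-quota: 1,476 units at 1%; over-quota: 2,401 units at 14.5%.
Pro-rata value split: in-quota = €57,650.99 × 1,476/3,877 = €21,948.12; over-quota = €57,650.99 − €21,948.12 = €35,702.87.
In-quota duty = €21,948.12 × 1% = €219.48. Over-quota duty = €35,702.87 × 14.5% = €5,176.92.
Line duty = €219.48 + €5,176.92 = €5,396.40.
Line 3 (68.23, Erion, 2,960 units, €474,340.00):
Base rate for 68.23 is 25%.
Origin Erion qualifies under the Zoreth–Erion agreement and 68.23 is covered: preferential rate Free applies instead.
The additional-duty order on 68.23 targets Solesta, not Erion; it does not apply.
Duty = €474,340.00 × 0% = €0.00.
Line 4 (40.58, Erion, 1,483 units, €134,478.44):
Base rate for 40.58 is €6.79/unit.
Origin Erion qualifies under the Zoreth–Erion agreement and 40.58 is covered: preferential rate Free applies instead.
Duty = €134,478.44 × 0% = €0.00.
Total = €19,270.66 + €5,396.40 + €0.00 + €0.00 = €24,667.06.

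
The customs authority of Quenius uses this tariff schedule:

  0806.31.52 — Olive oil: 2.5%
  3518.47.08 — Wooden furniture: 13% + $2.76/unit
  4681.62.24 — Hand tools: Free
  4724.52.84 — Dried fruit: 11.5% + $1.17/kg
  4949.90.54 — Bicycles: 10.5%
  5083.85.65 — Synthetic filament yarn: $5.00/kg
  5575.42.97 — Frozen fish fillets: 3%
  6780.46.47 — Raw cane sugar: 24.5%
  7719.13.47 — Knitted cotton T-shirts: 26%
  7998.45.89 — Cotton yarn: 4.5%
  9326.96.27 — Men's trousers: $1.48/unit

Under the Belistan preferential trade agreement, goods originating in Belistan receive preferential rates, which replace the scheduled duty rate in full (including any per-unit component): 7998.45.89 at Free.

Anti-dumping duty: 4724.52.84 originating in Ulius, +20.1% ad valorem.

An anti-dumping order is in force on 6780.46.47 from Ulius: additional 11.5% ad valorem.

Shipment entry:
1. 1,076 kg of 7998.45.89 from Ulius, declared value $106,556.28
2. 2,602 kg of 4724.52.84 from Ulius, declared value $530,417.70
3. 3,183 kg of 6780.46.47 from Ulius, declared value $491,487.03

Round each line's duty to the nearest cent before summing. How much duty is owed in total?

Line 1 (7998.45.89, Ulius, 1,076 kg, $106,556.28):
Base rate for 7998.45.89 is 4.5%.
7998.45.89 has an FTA preferential rate, but origin Ulius is not Belistan; base rate stands.
Duty = $106,556.28 × 4.5% = $4,795.03.
Line 2 (4724.52.84, Ulius, 2,602 kg, $530,417.70):
Base rate for 4724.52.84 is 11.5% + $1.17/kg.
Additional duty on 4724.52.84 from Ulius: +20.1%. Applied ad valorem rate: 11.5% + 20.1% = 31.6%.
Duty = $530,417.70 × 31.6% + 2,602 × $1.17 = $170,656.33.
Line 3 (6780.46.47, Ulius, 3,183 kg, $491,487.03):
Base rate for 6780.46.47 is 24.5%.
Additional duty on 6780.46.47 from Ulius: +11.5%. Applied ad valorem rate: 24.5% + 11.5% = 36%.
Duty = $491,487.03 × 36% = $176,935.33.
Total = $4,795.03 + $170,656.33 + $176,935.33 = $352,386.69.

$352,386.69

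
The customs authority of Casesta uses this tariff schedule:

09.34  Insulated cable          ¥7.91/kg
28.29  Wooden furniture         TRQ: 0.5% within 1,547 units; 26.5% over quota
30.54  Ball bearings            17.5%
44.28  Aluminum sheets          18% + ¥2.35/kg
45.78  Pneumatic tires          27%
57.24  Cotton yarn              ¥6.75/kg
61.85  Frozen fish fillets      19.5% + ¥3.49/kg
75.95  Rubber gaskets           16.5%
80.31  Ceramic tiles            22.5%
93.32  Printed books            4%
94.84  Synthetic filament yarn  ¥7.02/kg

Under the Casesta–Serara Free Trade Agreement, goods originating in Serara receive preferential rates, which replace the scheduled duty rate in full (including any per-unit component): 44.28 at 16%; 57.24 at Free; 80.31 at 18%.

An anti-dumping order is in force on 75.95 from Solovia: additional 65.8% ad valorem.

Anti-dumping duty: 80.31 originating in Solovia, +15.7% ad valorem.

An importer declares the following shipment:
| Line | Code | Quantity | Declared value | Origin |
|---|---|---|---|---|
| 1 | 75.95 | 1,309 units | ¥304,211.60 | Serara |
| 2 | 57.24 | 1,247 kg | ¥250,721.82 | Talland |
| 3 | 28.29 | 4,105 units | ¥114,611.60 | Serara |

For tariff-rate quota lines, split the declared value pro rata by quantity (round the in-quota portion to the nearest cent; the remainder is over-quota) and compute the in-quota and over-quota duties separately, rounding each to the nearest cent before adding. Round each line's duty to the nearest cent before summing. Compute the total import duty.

Line 1 (75.95, Serara, 1,309 units, ¥304,211.60):
Base rate for 75.95 is 16.5%.
Origin Serara is the FTA partner but 75.95 is not on the preference list; base rate stands.
The additional-duty order on 75.95 targets Solovia, not Serara; it does not apply.
Duty = ¥304,211.60 × 16.5% = ¥50,194.91.
Line 2 (57.24, Talland, 1,247 kg, ¥250,721.82):
Base rate for 57.24 is ¥6.75/kg.
57.24 has an FTA preferential rate, but origin Talland is not Serara; base rate stands.
Duty = 1,247 × ¥6.75 = ¥8,417.25.
Line 3 (28.29, Serara, 4,105 units, ¥114,611.60):
Code 28.29 is under a tariff-rate quota (threshold 1,547 units). In-quota: 1,547 units at 0.5%; over-quota: 2,558 units at 26.5%.
Pro-rata value split: in-quota = ¥114,611.60 × 1,547/4,105 = ¥43,192.24; over-quota = ¥114,611.60 − ¥43,192.24 = ¥71,419.36.
In-quota duty = ¥43,192.24 × 0.5% = ¥215.96. Over-quota duty = ¥71,419.36 × 26.5% = ¥18,926.13.
Line duty = ¥215.96 + ¥18,926.13 = ¥19,142.09.
Total = ¥50,194.91 + ¥8,417.25 + ¥19,142.09 = ¥77,754.25.

¥77,754.25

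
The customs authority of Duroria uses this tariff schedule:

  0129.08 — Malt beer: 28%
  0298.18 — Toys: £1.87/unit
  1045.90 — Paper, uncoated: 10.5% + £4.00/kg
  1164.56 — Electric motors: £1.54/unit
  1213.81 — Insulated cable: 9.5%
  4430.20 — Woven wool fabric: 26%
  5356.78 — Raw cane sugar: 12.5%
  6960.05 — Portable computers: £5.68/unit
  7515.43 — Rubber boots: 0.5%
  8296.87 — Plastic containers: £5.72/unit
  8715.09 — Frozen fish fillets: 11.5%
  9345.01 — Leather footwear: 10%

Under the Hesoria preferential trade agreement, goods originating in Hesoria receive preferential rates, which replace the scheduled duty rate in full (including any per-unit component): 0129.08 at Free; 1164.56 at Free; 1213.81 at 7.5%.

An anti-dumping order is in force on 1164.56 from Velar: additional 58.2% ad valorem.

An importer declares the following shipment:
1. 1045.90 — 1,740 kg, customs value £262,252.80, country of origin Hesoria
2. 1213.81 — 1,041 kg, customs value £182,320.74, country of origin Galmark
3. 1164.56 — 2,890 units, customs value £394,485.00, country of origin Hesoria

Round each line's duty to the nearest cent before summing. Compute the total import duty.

£51,817.01

Line 1 (1045.90, Hesoria, 1,740 kg, £262,252.80):
Base rate for 1045.90 is 10.5% + £4.00/kg.
Origin Hesoria is the FTA partner but 1045.90 is not on the preference list; base rate stands.
Duty = £262,252.80 × 10.5% + 1,740 × £4.00 = £34,496.54.
Line 2 (1213.81, Galmark, 1,041 kg, £182,320.74):
Base rate for 1213.81 is 9.5%.
1213.81 has an FTA preferential rate, but origin Galmark is not Hesoria; base rate stands.
Duty = £182,320.74 × 9.5% = £17,320.47.
Line 3 (1164.56, Hesoria, 2,890 units, £394,485.00):
Base rate for 1164.56 is £1.54/unit.
Origin Hesoria qualifies under the Duroria–Hesoria agreement and 1164.56 is covered: preferential rate Free applies instead.
The additional-duty order on 1164.56 targets Velar, not Hesoria; it does not apply.
Duty = £394,485.00 × 0% = £0.00.
Total = £34,496.54 + £17,320.47 + £0.00 = £51,817.01.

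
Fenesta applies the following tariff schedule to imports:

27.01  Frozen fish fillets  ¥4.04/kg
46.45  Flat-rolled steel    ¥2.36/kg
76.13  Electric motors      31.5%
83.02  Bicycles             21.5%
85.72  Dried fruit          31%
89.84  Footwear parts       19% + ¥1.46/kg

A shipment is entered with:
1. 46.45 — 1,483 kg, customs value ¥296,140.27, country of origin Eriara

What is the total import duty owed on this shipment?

¥3,499.88

Line 1 (46.45, Eriara, 1,483 kg, ¥296,140.27):
Base rate for 46.45 is ¥2.36/kg.
Duty = 1,483 × ¥2.36 = ¥3,499.88.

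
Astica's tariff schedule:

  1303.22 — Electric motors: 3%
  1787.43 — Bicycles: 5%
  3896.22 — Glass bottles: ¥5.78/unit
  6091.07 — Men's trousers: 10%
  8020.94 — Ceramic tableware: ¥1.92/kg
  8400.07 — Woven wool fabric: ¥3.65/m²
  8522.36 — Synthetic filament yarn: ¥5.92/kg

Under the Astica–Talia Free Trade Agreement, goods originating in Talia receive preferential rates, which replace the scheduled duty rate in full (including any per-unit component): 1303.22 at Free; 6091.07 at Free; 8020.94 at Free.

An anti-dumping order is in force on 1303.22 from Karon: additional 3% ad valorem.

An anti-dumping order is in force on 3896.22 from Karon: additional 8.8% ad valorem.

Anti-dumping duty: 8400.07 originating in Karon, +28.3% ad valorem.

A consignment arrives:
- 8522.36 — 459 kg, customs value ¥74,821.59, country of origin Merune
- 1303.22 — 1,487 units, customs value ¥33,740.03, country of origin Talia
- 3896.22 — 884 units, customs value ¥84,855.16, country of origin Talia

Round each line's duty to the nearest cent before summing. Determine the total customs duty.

¥7,826.80

Line 1 (8522.36, Merune, 459 kg, ¥74,821.59):
Base rate for 8522.36 is ¥5.92/kg.
Duty = 459 × ¥5.92 = ¥2,717.28.
Line 2 (1303.22, Talia, 1,487 units, ¥33,740.03):
Base rate for 1303.22 is 3%.
Origin Talia qualifies under the Astica–Talia agreement and 1303.22 is covered: preferential rate Free applies instead.
The additional-duty order on 1303.22 targets Karon, not Talia; it does not apply.
Duty = ¥33,740.03 × 0% = ¥0.00.
Line 3 (3896.22, Talia, 884 units, ¥84,855.16):
Base rate for 3896.22 is ¥5.78/unit.
Origin Talia is the FTA partner but 3896.22 is not on the preference list; base rate stands.
The additional-duty order on 3896.22 targets Karon, not Talia; it does not apply.
Duty = 884 × ¥5.78 = ¥5,109.52.
Total = ¥2,717.28 + ¥0.00 + ¥5,109.52 = ¥7,826.80.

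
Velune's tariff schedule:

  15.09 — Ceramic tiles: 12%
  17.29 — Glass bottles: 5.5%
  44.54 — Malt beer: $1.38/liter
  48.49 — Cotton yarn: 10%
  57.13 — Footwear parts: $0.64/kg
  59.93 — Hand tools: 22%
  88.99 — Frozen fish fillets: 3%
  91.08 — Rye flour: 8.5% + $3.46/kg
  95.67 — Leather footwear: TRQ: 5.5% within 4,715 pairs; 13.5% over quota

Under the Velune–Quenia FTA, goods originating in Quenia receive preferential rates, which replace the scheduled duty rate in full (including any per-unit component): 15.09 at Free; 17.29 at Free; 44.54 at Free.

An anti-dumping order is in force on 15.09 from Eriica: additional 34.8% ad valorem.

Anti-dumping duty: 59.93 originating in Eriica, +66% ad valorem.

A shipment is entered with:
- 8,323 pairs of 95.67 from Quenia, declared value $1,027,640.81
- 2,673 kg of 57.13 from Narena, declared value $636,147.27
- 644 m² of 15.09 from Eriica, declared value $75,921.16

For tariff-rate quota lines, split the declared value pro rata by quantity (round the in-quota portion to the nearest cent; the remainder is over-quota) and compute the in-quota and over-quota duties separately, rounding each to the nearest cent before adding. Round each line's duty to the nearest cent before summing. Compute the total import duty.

Line 1 (95.67, Quenia, 8,323 pairs, $1,027,640.81):
Code 95.67 is under a tariff-rate quota (threshold 4,715 pairs). In-quota: 4,715 pairs at 5.5%; over-quota: 3,608 pairs at 13.5%.
Pro-rata value split: in-quota = $1,027,640.81 × 4,715/8,323 = $582,161.05; over-quota = $1,027,640.81 − $582,161.05 = $445,479.76.
In-quota duty = $582,161.05 × 5.5% = $32,018.86. Over-quota duty = $445,479.76 × 13.5% = $60,139.77.
Line duty = $32,018.86 + $60,139.77 = $92,158.63.
Line 2 (57.13, Narena, 2,673 kg, $636,147.27):
Base rate for 57.13 is $0.64/kg.
Duty = 2,673 × $0.64 = $1,710.72.
Line 3 (15.09, Eriica, 644 m², $75,921.16):
Base rate for 15.09 is 12%.
15.09 has an FTA preferential rate, but origin Eriica is not Quenia; base rate stands.
Additional duty on 15.09 from Eriica: +34.8%. Applied ad valorem rate: 12% + 34.8% = 46.8%.
Duty = $75,921.16 × 46.8% = $35,531.10.
Total = $92,158.63 + $1,710.72 + $35,531.10 = $129,400.45.

$129,400.45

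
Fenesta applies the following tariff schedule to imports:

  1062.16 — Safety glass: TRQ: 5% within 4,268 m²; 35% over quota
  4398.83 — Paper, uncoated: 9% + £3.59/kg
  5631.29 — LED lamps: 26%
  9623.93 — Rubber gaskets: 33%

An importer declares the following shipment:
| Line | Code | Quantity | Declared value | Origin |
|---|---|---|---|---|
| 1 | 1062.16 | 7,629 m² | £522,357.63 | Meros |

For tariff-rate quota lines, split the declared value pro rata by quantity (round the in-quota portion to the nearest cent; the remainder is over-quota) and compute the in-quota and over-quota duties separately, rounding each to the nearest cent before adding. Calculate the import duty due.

Line 1 (1062.16, Meros, 7,629 m², £522,357.63):
Code 1062.16 is under a tariff-rate quota (threshold 4,268 m²). In-quota: 4,268 m² at 5%; over-quota: 3,361 m² at 35%.
Pro-rata value split: in-quota = £522,357.63 × 4,268/7,629 = £292,229.96; over-quota = £522,357.63 − £292,229.96 = £230,127.67.
In-quota duty = £292,229.96 × 5% = £14,611.50. Over-quota duty = £230,127.67 × 35% = £80,544.68.
Line duty = £14,611.50 + £80,544.68 = £95,156.18.

£95,156.18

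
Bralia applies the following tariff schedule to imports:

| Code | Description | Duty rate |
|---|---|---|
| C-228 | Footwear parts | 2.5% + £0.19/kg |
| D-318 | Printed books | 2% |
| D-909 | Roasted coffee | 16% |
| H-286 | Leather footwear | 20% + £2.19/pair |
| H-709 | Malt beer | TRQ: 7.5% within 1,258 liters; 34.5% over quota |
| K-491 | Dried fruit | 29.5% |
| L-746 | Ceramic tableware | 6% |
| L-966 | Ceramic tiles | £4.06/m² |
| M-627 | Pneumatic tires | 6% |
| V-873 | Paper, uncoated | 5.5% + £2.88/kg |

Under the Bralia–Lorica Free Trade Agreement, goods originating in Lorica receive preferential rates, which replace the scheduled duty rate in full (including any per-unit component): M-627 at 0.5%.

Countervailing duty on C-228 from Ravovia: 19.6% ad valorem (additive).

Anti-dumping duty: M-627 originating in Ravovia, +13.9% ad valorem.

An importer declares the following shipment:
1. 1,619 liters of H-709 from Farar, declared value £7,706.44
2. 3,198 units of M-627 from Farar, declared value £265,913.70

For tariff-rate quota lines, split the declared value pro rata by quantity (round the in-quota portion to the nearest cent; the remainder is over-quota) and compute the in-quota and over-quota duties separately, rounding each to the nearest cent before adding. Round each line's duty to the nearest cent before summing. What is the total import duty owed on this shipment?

£16,996.76

Line 1 (H-709, Farar, 1,619 liters, £7,706.44):
Code H-709 is under a tariff-rate quota (threshold 1,258 liters). In-quota: 1,258 liters at 7.5%; over-quota: 361 liters at 34.5%.
Pro-rata value split: in-quota = £7,706.44 × 1,258/1,619 = £5,988.08; over-quota = £7,706.44 − £5,988.08 = £1,718.36.
In-quota duty = £5,988.08 × 7.5% = £449.11. Over-quota duty = £1,718.36 × 34.5% = £592.83.
Line duty = £449.11 + £592.83 = £1,041.94.
Line 2 (M-627, Farar, 3,198 units, £265,913.70):
Base rate for M-627 is 6%.
M-627 has an FTA preferential rate, but origin Farar is not Lorica; base rate stands.
The additional-duty order on M-627 targets Ravovia, not Farar; it does not apply.
Duty = £265,913.70 × 6% = £15,954.82.
Total = £1,041.94 + £15,954.82 = £16,996.76.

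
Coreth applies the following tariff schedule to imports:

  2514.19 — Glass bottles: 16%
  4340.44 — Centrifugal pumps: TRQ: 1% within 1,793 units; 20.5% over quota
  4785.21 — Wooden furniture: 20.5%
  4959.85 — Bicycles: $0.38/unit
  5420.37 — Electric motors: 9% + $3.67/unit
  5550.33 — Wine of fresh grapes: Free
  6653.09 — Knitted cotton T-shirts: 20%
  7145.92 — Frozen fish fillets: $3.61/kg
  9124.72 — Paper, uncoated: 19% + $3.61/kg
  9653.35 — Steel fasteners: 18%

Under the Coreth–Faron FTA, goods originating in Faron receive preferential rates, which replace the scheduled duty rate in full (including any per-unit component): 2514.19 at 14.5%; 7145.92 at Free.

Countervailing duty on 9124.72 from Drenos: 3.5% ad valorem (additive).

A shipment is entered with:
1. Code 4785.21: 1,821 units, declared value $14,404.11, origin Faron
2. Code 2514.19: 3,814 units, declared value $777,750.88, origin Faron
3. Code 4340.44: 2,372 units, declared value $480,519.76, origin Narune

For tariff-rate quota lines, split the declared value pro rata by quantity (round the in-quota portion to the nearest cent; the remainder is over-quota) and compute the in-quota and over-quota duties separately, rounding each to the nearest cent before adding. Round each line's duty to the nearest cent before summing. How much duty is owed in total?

$143,404.21

Line 1 (4785.21, Faron, 1,821 units, $14,404.11):
Base rate for 4785.21 is 20.5%.
Origin Faron is the FTA partner but 4785.21 is not on the preference list; base rate stands.
Duty = $14,404.11 × 20.5% = $2,952.84.
Line 2 (2514.19, Faron, 3,814 units, $777,750.88):
Base rate for 2514.19 is 16%.
Origin Faron qualifies under the Coreth–Faron agreement and 2514.19 is covered: preferential rate 14.5% applies instead.
Duty = $777,750.88 × 14.5% = $112,773.88.
Line 3 (4340.44, Narune, 2,372 units, $480,519.76):
Code 4340.44 is under a tariff-rate quota (threshold 1,793 units). In-quota: 1,793 units at 1%; over-quota: 579 units at 20.5%.
Pro-rata value split: in-quota = $480,519.76 × 1,793/2,372 = $363,225.94; over-quota = $480,519.76 − $363,225.94 = $117,293.82.
In-quota duty = $363,225.94 × 1% = $3,632.26. Over-quota duty = $117,293.82 × 20.5% = $24,045.23.
Line duty = $3,632.26 + $24,045.23 = $27,677.49.
Total = $2,952.84 + $112,773.88 + $27,677.49 = $143,404.21.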